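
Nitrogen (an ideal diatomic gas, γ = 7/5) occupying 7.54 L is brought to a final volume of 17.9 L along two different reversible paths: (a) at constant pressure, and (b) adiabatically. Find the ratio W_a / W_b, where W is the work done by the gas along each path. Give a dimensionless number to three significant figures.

W_a / W_b ≈ 1.88

Path (a) isobaric: W = P₁(V₂ − V₁) → W_a/(P₁V₁) = 1.374.
Path (b) adiabatic: W = P₁V₁(1 − (V₁/V₂)^(γ−1))/(γ−1) → W_b/(P₁V₁) = 0.7309.
W_a / W_b = 1.374 / 0.7309 = 1.88.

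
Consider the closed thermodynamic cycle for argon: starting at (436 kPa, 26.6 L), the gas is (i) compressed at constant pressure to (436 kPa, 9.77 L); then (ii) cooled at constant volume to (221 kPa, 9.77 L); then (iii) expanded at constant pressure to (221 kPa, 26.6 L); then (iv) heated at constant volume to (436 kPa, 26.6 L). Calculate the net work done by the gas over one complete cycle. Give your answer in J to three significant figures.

Constant-volume legs do no work.
W(i) = (436)(9.77 − 26.6) = -7338 J; W(iii) = (221)(26.6 − 9.77) = 3719 J.
W_net = -7338 + 3719 = -3618 J (the counter-clockwise enclosed area).

W_net ≈ -3620 J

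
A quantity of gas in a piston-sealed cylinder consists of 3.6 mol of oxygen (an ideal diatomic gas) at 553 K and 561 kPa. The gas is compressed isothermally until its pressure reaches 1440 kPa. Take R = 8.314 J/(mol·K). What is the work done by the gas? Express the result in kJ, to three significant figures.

Isothermal process: W = nRT ln(V₂/V₁) = nRT ln(P₁/P₂).
W = (3.6)(8.314)(553) × ln(561/1440)
  = 16552 × ln(0.3896) = 16552 × -0.9427
W_by_gas = -15603 J.

W ≈ -15.6 kJ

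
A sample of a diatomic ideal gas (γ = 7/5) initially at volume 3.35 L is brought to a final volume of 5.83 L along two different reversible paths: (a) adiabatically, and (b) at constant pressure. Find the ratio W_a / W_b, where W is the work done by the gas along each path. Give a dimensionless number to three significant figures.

Path (a) adiabatic: W = P₁V₁(1 − (V₁/V₂)^(γ−1))/(γ−1) → W_a/(P₁V₁) = 0.497.
Path (b) isobaric: W = P₁(V₂ − V₁) → W_b/(P₁V₁) = 0.7403.
W_a / W_b = 0.497 / 0.7403 = 0.6713.

W_a / W_b ≈ 0.671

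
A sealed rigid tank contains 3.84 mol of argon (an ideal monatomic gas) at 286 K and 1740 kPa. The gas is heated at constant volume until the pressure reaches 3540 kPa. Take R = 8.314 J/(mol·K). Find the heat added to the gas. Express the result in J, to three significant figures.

Q ≈ 14200 J

Constant volume ⇒ W = 0, so Q = ΔU = nCᵥΔT with Cᵥ = 3R/2 = 12.47 J/(mol·K).
At constant V, T₂/T₁ = P₂/P₁ ⇒ ΔT = T₁(P₂/P₁ − 1) = 286·(3540/1740 − 1) = 295.9 K.
ΔU = (3.84)(12.47)(295.9) = 14168 J.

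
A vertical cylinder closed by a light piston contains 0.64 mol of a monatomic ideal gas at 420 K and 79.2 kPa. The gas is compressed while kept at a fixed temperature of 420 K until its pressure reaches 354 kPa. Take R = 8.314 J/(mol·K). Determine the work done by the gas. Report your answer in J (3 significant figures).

Isothermal process: W = nRT ln(V₂/V₁) = nRT ln(P₁/P₂).
W = (0.64)(8.314)(420) × ln(79.2/354)
  = 2235 × ln(0.2237) = 2235 × -1.497
W_by_gas = -3346 J.

W ≈ -3350 J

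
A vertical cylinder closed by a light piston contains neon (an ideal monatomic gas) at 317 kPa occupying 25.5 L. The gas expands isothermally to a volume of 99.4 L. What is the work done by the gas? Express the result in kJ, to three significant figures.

W ≈ 11.0 kJ

Isothermal: W = nRT ln(V₂/V₁) = P₁V₁ ln(V₂/V₁).
P₁V₁ = (317 kPa)(25.5 L) = 8084 J.
W = 8084 × ln(99.4/25.5) = 8084 × 1.36
W_by_gas = 10997 J.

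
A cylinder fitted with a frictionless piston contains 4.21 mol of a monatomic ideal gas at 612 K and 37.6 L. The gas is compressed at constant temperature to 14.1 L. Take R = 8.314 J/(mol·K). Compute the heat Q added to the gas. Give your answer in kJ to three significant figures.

Q ≈ -21.0 kJ

Isothermal ⇒ ΔU = 0, so Q = W = nRT ln(V₂/V₁).
Q = (4.21)(8.314)(612) ln(14.1/37.6) = 21421 × -0.9808 = -21011 J.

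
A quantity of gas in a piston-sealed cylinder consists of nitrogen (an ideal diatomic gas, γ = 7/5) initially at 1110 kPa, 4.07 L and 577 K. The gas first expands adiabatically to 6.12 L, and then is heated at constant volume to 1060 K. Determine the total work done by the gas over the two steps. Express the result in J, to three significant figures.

Step 1 (adiabatic): W = (P₁V₁ − P₂V₂)/(γ−1) = (4518 − 3838)/0.4 = 1700 J.
Step 2 (isochoric): W = 0 (constant volume).
W_total = 1700 + 0 = 1700 J.

W_total ≈ 1700 J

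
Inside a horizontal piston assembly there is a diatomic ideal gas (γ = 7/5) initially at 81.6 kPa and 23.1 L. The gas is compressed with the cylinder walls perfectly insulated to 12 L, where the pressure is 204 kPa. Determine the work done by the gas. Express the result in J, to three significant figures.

Adiabatic: W = (P₁V₁ − P₂V₂)/(γ − 1) with γ = 7/5.
P₁V₁ = 1885 J, P₂V₂ = 2448 J.
W = (1885 − 2448) / 0.4 = -1408 J.

W ≈ -1410 J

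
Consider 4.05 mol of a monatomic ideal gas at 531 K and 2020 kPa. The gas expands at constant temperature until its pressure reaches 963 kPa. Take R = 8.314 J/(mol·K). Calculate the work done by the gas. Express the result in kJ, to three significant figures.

W ≈ 13.2 kJ

Isothermal process: W = nRT ln(V₂/V₁) = nRT ln(P₁/P₂).
W = (4.05)(8.314)(531) × ln(2020/963)
  = 17880 × ln(2.098) = 17880 × 0.7408
W_by_gas = 13245 J.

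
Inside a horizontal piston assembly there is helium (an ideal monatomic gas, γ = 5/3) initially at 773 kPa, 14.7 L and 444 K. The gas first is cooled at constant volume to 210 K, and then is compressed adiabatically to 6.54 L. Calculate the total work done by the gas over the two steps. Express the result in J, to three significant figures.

Step 1 (isochoric): W = 0 (constant volume).
After step 1: P = 365.6 kPa (V unchanged).
Step 2 (adiabatic): W = (P₁V₁ − P₂V₂)/(γ−1) = (5374 − 9222)/0.667 = -5771 J.
W_total = 0 − 5771 = -5771 J.

W_total ≈ -5770 J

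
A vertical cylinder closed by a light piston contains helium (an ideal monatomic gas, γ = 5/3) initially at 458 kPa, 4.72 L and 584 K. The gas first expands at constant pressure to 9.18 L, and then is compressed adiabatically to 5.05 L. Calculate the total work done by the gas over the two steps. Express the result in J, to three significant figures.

Step 1 (isobaric): W = PΔV = (458 kPa)(9.18 − 4.72 L) = 2043 J.
After step 1: P = 458 kPa, V = 9.18 L, T = 1136 K.
Step 2 (adiabatic): W = (P₁V₁ − P₂V₂)/(γ−1) = (4204 − 6262)/0.667 = -3087 J.
W_total = 2043 − 3087 = -1044 J.

W_total ≈ -1040 J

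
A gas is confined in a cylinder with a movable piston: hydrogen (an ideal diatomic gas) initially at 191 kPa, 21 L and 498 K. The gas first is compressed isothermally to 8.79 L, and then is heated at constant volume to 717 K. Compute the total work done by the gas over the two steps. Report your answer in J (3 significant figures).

Step 1 (isothermal): W = P₁V₁ ln(V₂/V₁) = (4011) ln(8.79/21) = -3493 J.
Step 2 (isochoric): W = 0 (constant volume).
W_total = -3493 + 0 = -3493 J.

W_total ≈ -3490 J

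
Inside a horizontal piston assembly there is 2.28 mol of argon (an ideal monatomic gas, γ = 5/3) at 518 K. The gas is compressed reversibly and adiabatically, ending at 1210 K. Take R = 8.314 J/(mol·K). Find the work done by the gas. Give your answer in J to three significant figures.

W ≈ -19700 J

Adiabatic ⇒ Q = 0, so W_by = −ΔU = nCᵥ(T₁ − T₂).
Cᵥ = 3R/2 = 12.47 J/(mol·K).
W = (2.28)(12.47)(518 − 1210) = -19676 J.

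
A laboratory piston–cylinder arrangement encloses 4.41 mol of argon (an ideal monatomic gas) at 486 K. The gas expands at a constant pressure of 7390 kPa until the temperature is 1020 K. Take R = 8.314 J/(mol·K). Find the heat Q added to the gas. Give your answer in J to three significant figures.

Isobaric: W = nRΔT = (4.41)(8.314)(534) = 19579 J.
ΔU = nCᵥΔT with Cᵥ = 3R/2: ΔU = (4.41)(12.47)(534) = 29368 J.
Q = ΔU + W = 29368 + 19579 = 48947 J.

Q ≈ 48900 J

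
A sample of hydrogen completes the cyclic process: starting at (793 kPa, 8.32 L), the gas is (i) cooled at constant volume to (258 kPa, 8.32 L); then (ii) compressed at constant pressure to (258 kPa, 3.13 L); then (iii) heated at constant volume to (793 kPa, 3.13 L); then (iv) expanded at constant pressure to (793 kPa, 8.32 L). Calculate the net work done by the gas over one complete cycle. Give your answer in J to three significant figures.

Constant-volume legs do no work.
W(ii) = (258)(3.13 − 8.32) = -1339 J; W(iv) = (793)(8.32 − 3.13) = 4116 J.
W_net = -1339 + 4116 = 2777 J (the clockwise enclosed area).

W_net ≈ 2780 J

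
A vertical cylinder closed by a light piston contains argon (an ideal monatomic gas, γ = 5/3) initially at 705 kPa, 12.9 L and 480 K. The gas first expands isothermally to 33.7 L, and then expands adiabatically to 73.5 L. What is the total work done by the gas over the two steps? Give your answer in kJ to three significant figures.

Step 1 (isothermal): W = P₁V₁ ln(V₂/V₁) = (9094) ln(33.7/12.9) = 8733 J.
After step 1: P = 269.9 kPa, V = 33.7 L, T = 480 K.
Step 2 (adiabatic): W = (P₁V₁ − P₂V₂)/(γ−1) = (9094 − 5408)/0.667 = 5530 J.
W_total = 8733 + 5530 = 14263 J.

W_total ≈ 14.3 kJ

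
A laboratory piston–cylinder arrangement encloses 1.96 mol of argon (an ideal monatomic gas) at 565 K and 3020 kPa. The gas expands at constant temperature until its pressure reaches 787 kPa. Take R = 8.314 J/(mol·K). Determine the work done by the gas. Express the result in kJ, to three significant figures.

Isothermal process: W = nRT ln(V₂/V₁) = nRT ln(P₁/P₂).
W = (1.96)(8.314)(565) × ln(3020/787)
  = 9207 × ln(3.837) = 9207 × 1.345
W_by_gas = 12381 J.

W ≈ 12.4 kJ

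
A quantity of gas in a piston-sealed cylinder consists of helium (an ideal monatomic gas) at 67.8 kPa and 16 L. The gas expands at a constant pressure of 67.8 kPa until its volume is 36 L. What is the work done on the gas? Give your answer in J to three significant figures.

Isobaric: W = P ΔV.
W = (67.8 kPa)(36 − 16 L) = (67.8)(20) = 1356 J.
Work on gas = −W_by = -1356 J.

W ≈ -1360 J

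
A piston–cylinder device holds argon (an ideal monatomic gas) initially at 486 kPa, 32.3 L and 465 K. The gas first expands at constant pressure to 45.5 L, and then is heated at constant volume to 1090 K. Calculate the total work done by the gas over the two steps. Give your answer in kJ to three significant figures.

W_total ≈ 6.42 kJ

Step 1 (isobaric): W = PΔV = (486 kPa)(45.5 − 32.3 L) = 6415 J.
Step 2 (isochoric): W = 0 (constant volume).
W_total = 6415 + 0 = 6415 J.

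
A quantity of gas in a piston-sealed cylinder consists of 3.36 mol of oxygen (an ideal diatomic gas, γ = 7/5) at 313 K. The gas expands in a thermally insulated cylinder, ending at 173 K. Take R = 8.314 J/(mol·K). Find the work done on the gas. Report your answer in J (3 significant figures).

Adiabatic ⇒ Q = 0, so W_by = −ΔU = nCᵥ(T₁ − T₂).
Cᵥ = 5R/2 = 20.79 J/(mol·K).
W = (3.36)(20.79)(313 − 173) = 9777 J.
Work on gas = −W_by = -9777 J.

W ≈ -9780 J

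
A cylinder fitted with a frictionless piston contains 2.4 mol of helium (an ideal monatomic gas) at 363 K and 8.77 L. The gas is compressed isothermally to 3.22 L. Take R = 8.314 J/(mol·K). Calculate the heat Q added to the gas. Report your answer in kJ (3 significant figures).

Q ≈ -7.26 kJ

Isothermal ⇒ ΔU = 0, so Q = W = nRT ln(V₂/V₁).
Q = (2.4)(8.314)(363) ln(3.22/8.77) = 7243 × -1.002 = -7257 J.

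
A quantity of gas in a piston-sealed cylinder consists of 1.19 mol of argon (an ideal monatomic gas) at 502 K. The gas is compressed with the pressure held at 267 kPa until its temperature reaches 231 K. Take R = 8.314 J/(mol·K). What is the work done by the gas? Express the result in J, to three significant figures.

Isobaric: W = P ΔV = nR ΔT.
W = (1.19)(8.314)(231 − 502) = -2681 J.

W ≈ -2680 J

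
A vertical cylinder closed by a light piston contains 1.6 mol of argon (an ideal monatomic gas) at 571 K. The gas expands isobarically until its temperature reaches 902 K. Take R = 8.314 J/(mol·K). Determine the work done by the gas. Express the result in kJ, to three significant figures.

Isobaric: W = P ΔV = nR ΔT.
W = (1.6)(8.314)(902 − 571) = 4403 J.

W ≈ 4.40 kJ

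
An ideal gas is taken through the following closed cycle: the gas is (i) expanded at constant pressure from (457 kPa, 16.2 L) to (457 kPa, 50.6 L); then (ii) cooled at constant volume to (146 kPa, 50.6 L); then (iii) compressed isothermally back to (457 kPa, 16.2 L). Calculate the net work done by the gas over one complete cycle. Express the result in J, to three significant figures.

Leg (i): W = PΔV = (457)(50.6 − 16.2) = 15721 J.
Leg (ii): W = 0.
Leg (iii): W = PᵢVᵢ ln(V_f/Vᵢ) = (7388) ln(16.2/50.6) = -8414 J.
W_net = 15721 − 8414 = 7307 J.

W_net ≈ 7310 J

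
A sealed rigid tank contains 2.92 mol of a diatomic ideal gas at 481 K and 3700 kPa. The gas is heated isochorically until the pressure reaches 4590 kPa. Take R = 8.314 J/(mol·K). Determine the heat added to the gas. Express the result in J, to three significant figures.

Q ≈ 7020 J

Constant volume ⇒ W = 0, so Q = ΔU = nCᵥΔT with Cᵥ = 5R/2 = 20.79 J/(mol·K).
At constant V, T₂/T₁ = P₂/P₁ ⇒ ΔT = T₁(P₂/P₁ − 1) = 481·(4590/3700 − 1) = 115.7 K.
ΔU = (2.92)(20.79)(115.7) = 7022 J.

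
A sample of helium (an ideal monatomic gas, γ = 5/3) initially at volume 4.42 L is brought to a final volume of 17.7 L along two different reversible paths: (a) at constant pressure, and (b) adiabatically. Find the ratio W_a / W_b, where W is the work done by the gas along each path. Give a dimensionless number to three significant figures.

Path (a) isobaric: W = P₁(V₂ − V₁) → W_a/(P₁V₁) = 3.005.
Path (b) adiabatic: W = P₁V₁(1 − (V₁/V₂)^(γ−1))/(γ−1) → W_b/(P₁V₁) = 0.9052.
W_a / W_b = 3.005 / 0.9052 = 3.319.

W_a / W_b ≈ 3.32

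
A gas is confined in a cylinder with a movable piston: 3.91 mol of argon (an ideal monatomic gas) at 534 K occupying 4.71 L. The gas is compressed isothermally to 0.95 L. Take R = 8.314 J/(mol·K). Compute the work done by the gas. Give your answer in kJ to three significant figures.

Isothermal: W = nRT ln(V₂/V₁).
W = (3.91)(8.314)(534) × ln(0.95/4.71)
  = 17359 × -1.601
W_by_gas = -27792 J.

W ≈ -27.8 kJ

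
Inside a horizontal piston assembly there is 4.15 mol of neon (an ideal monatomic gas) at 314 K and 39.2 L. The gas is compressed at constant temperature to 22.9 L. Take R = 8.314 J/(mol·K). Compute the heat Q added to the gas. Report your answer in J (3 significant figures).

Q ≈ -5820 J

Isothermal ⇒ ΔU = 0, so Q = W = nRT ln(V₂/V₁).
Q = (4.15)(8.314)(314) ln(22.9/39.2) = 10834 × -0.5375 = -5824 J.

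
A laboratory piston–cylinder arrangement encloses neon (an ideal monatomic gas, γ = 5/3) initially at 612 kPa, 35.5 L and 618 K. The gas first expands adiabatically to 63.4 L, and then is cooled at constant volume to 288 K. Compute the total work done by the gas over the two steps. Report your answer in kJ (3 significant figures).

W_total ≈ 10.4 kJ

Step 1 (adiabatic): W = (P₁V₁ − P₂V₂)/(γ−1) = (21726 − 14760)/0.667 = 10450 J.
Step 2 (isochoric): W = 0 (constant volume).
W_total = 10450 + 0 = 10450 J.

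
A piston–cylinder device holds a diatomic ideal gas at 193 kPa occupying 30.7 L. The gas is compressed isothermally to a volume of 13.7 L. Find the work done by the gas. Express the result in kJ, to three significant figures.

W ≈ -4.78 kJ

Isothermal: W = nRT ln(V₂/V₁) = P₁V₁ ln(V₂/V₁).
P₁V₁ = (193 kPa)(30.7 L) = 5925 J.
W = 5925 × ln(13.7/30.7) = 5925 × -0.8069
W_by_gas = -4781 J.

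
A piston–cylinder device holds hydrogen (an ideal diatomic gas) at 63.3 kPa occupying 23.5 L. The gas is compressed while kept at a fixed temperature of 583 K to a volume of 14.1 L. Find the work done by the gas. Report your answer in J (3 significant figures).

W ≈ -760 J

Isothermal: W = nRT ln(V₂/V₁) = P₁V₁ ln(V₂/V₁).
P₁V₁ = (63.3 kPa)(23.5 L) = 1488 J.
W = 1488 × ln(14.1/23.5) = 1488 × -0.5108
W_by_gas = -759.9 J.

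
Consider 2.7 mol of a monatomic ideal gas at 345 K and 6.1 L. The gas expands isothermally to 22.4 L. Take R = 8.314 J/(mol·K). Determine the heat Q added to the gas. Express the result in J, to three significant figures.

Q ≈ 10100 J

Isothermal ⇒ ΔU = 0, so Q = W = nRT ln(V₂/V₁).
Q = (2.7)(8.314)(345) ln(22.4/6.1) = 7744 × 1.301 = 10074 J.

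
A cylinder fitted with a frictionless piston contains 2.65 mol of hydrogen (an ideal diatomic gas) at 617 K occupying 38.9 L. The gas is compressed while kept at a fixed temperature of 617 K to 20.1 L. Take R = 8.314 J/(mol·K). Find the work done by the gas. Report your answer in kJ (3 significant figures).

Isothermal: W = nRT ln(V₂/V₁).
W = (2.65)(8.314)(617) × ln(20.1/38.9)
  = 13594 × -0.6603
W_by_gas = -8976 J.

W ≈ -8.98 kJ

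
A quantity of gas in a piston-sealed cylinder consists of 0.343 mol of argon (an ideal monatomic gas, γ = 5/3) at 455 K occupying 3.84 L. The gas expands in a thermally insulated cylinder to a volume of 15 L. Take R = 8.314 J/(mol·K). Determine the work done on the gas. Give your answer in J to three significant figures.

Adiabatic: TV^(γ−1) = const with γ = 5/3.
T₂ = T₁ (V₁/V₂)^(γ−1) = 455 × (3.84/15)^0.667 = 455 × 0.4032 = 183.4 K.
W_by = nCᵥ(T₁ − T₂) = (0.343)(12.47)(455 − 183.4) = 1162 J.
Work on gas = −W_by = -1162 J.

W ≈ -1160 J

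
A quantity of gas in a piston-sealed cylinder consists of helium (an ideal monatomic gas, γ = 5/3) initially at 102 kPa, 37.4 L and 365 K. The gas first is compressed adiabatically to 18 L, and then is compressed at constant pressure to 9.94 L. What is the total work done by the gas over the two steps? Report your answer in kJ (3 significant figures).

Step 1 (adiabatic): W = (P₁V₁ − P₂V₂)/(γ−1) = (3815 − 6212)/0.667 = -3595 J.
After step 1: P = 345.1 kPa, V = 18 L, T = 594.3 K.
Step 2 (isobaric): W = PΔV = (345.1 kPa)(9.94 − 18 L) = -2781 J.
W_total = -3595 − 2781 = -6377 J.

W_total ≈ -6.38 kJ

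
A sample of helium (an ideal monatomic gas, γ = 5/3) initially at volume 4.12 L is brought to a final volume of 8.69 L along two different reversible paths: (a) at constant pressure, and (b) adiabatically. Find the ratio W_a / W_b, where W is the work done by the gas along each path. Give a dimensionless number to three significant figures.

Path (a) isobaric: W = P₁(V₂ − V₁) → W_a/(P₁V₁) = 1.109.
Path (b) adiabatic: W = P₁V₁(1 − (V₁/V₂)^(γ−1))/(γ−1) → W_b/(P₁V₁) = 0.588.
W_a / W_b = 1.109 / 0.588 = 1.887.

W_a / W_b ≈ 1.89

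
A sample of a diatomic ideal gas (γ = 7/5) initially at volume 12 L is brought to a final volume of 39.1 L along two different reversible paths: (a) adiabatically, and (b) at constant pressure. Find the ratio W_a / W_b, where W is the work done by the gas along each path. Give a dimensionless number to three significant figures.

Path (a) adiabatic: W = P₁V₁(1 − (V₁/V₂)^(γ−1))/(γ−1) → W_a/(P₁V₁) = 0.9414.
Path (b) isobaric: W = P₁(V₂ − V₁) → W_b/(P₁V₁) = 2.258.
W_a / W_b = 0.9414 / 2.258 = 0.4168.

W_a / W_b ≈ 0.417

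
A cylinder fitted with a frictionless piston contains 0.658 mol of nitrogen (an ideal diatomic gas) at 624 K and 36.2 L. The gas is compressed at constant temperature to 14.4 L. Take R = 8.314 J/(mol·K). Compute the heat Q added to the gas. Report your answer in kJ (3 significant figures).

Isothermal ⇒ ΔU = 0, so Q = W = nRT ln(V₂/V₁).
Q = (0.658)(8.314)(624) ln(14.4/36.2) = 3414 × -0.9218 = -3147 J.

Q ≈ -3.15 kJ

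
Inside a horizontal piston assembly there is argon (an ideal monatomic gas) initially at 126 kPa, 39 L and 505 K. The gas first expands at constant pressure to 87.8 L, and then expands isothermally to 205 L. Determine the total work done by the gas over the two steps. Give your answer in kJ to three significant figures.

W_total ≈ 15.5 kJ

Step 1 (isobaric): W = PΔV = (126 kPa)(87.8 − 39 L) = 6149 J.
After step 1: P = 126 kPa, V = 87.8 L, T = 1137 K.
Step 2 (isothermal): W = P₁V₁ ln(V₂/V₁) = (11063) ln(205/87.8) = 9381 J.
W_total = 6149 + 9381 = 15529 J.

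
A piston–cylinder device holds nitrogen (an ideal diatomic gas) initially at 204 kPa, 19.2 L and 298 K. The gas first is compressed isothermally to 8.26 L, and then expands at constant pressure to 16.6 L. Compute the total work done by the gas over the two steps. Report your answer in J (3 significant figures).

W_total ≈ 651 J

Step 1 (isothermal): W = P₁V₁ ln(V₂/V₁) = (3917) ln(8.26/19.2) = -3304 J.
After step 1: P = 474.2 kPa, V = 8.26 L, T = 298 K.
Step 2 (isobaric): W = PΔV = (474.2 kPa)(16.6 − 8.26 L) = 3955 J.
W_total = -3304 + 3955 = 651 J.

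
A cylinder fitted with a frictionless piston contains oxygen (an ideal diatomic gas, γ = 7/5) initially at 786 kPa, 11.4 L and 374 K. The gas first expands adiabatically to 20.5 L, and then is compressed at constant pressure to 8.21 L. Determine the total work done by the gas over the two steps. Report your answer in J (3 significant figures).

Step 1 (adiabatic): W = (P₁V₁ − P₂V₂)/(γ−1) = (8960 − 7086)/0.4 = 4687 J.
After step 1: P = 345.6 kPa, V = 20.5 L, T = 295.8 K.
Step 2 (isobaric): W = PΔV = (345.6 kPa)(8.21 − 20.5 L) = -4248 J.
W_total = 4687 − 4248 = 438.5 J.

W_total ≈ 439 J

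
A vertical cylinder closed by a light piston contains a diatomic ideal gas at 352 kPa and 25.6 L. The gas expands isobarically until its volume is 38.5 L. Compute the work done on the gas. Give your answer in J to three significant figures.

Isobaric: W = P ΔV.
W = (352 kPa)(38.5 − 25.6 L) = (352)(12.9) = 4541 J.
Work on gas = −W_by = -4541 J.

W ≈ -4540 J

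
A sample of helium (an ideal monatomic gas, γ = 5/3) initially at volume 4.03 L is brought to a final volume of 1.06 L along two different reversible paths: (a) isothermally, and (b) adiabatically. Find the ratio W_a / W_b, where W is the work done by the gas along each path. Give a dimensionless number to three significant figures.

W_a / W_b ≈ 0.620

Path (a) isothermal: W = P₁V₁ ln(V₂/V₁) → W_a/(P₁V₁) = -1.335.
Path (b) adiabatic: W = P₁V₁(1 − (V₁/V₂)^(γ−1))/(γ−1) → W_b/(P₁V₁) = -2.154.
W_a / W_b = -1.335 / -2.154 = 0.62.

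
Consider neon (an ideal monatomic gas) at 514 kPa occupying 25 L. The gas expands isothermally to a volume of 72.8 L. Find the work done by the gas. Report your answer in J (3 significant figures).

Isothermal: W = nRT ln(V₂/V₁) = P₁V₁ ln(V₂/V₁).
P₁V₁ = (514 kPa)(25 L) = 12850 J.
W = 12850 × ln(72.8/25) = 12850 × 1.069
W_by_gas = 13735 J.

W ≈ 13700 J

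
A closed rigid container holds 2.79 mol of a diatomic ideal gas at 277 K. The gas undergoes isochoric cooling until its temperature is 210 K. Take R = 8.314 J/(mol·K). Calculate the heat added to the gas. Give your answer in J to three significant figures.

Constant volume ⇒ W = 0, so Q = ΔU = nCᵥΔT with Cᵥ = 5R/2 = 20.79 J/(mol·K).
ΔU = (2.79)(20.79)(210 − 277) = -3885 J.

Q ≈ -3890 J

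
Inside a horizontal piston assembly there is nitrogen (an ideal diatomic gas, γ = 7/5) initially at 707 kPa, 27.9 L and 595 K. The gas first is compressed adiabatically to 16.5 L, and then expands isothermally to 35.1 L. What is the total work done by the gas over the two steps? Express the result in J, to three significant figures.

Step 1 (adiabatic): W = (P₁V₁ − P₂V₂)/(γ−1) = (19725 − 24337)/0.4 = -11530 J.
After step 1: P = 1475 kPa, V = 16.5 L, T = 734.1 K.
Step 2 (isothermal): W = P₁V₁ ln(V₂/V₁) = (24337) ln(35.1/16.5) = 18371 J.
W_total = -11530 + 18371 = 6841 J.

W_total ≈ 6840 J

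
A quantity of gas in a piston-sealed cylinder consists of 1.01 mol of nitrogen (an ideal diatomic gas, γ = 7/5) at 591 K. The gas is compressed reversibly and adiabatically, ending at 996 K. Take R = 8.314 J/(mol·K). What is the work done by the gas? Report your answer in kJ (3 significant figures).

Adiabatic ⇒ Q = 0, so W_by = −ΔU = nCᵥ(T₁ − T₂).
Cᵥ = 5R/2 = 20.79 J/(mol·K).
W = (1.01)(20.79)(591 − 996) = -8502 J.

W ≈ -8.50 kJ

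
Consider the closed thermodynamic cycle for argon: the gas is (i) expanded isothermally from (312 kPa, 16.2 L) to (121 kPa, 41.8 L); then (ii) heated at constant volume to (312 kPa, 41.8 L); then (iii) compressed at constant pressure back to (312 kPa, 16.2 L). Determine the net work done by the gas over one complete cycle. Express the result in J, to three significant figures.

W_net ≈ -3200 J

Leg (i): W = PᵢVᵢ ln(V_f/Vᵢ) = (5054) ln(41.8/16.2) = 4791 J.
Leg (ii): W = 0.
Leg (iii): W = PΔV = (312)(16.2 − 41.8) = -7987 J.
W_net = 4791 − 7987 = -3196 J.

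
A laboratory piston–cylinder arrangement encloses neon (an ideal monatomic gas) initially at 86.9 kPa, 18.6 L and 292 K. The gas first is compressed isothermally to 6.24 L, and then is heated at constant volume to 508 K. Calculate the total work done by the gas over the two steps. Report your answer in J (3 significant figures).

Step 1 (isothermal): W = P₁V₁ ln(V₂/V₁) = (1616) ln(6.24/18.6) = -1765 J.
Step 2 (isochoric): W = 0 (constant volume).
W_total = -1765 + 0 = -1765 J.

W_total ≈ -1770 J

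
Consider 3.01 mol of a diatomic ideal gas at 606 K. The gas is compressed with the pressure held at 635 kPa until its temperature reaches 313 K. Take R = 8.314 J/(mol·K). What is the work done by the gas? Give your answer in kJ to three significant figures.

W ≈ -7.33 kJ

Isobaric: W = P ΔV = nR ΔT.
W = (3.01)(8.314)(313 − 606) = -7332 J.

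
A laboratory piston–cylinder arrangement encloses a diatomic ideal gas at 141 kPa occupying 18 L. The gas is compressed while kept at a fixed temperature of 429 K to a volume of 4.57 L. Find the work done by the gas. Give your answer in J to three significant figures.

Isothermal: W = nRT ln(V₂/V₁) = P₁V₁ ln(V₂/V₁).
P₁V₁ = (141 kPa)(18 L) = 2538 J.
W = 2538 × ln(4.57/18) = 2538 × -1.371
W_by_gas = -3479 J.

W ≈ -3480 J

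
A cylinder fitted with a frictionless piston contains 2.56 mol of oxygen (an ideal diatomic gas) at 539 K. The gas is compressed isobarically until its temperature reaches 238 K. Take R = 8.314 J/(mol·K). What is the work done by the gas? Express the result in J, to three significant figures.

W ≈ -6410 J

Isobaric: W = P ΔV = nR ΔT.
W = (2.56)(8.314)(238 − 539) = -6406 J.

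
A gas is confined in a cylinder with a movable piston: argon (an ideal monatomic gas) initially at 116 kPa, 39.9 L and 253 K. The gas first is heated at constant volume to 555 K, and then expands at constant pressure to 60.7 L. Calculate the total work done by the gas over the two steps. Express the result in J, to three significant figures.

W_total ≈ 5290 J

Step 1 (isochoric): W = 0 (constant volume).
After step 1: P = 254.5 kPa (V unchanged).
Step 2 (isobaric): W = PΔV = (254.5 kPa)(60.7 − 39.9 L) = 5293 J.
W_total = 0 + 5293 = 5293 J.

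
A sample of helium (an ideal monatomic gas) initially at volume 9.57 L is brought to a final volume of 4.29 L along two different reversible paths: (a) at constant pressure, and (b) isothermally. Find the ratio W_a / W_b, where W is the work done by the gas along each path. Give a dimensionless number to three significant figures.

W_a / W_b ≈ 0.688

Path (a) isobaric: W = P₁(V₂ − V₁) → W_a/(P₁V₁) = -0.5517.
Path (b) isothermal: W = P₁V₁ ln(V₂/V₁) → W_b/(P₁V₁) = -0.8023.
W_a / W_b = -0.5517 / -0.8023 = 0.6876.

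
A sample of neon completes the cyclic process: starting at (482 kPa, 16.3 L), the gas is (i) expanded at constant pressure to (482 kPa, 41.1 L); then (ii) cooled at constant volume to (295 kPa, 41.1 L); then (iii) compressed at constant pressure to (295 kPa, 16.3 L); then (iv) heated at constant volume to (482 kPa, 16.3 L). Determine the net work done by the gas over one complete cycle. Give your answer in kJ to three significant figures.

Constant-volume legs do no work.
W(i) = (482)(41.1 − 16.3) = 11954 J; W(iii) = (295)(16.3 − 41.1) = -7316 J.
W_net = 11954 − 7316 = 4638 J (the clockwise enclosed area).

W_net ≈ 4.64 kJ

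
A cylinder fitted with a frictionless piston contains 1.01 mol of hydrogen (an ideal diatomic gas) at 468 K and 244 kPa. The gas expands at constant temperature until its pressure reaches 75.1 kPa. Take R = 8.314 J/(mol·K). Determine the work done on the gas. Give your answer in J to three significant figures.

W ≈ -4630 J

Isothermal process: W = nRT ln(V₂/V₁) = nRT ln(P₁/P₂).
W = (1.01)(8.314)(468) × ln(244/75.1)
  = 3930 × ln(3.249) = 3930 × 1.178
W_by_gas = 4631 J; work on gas = −W_by = -4631 J.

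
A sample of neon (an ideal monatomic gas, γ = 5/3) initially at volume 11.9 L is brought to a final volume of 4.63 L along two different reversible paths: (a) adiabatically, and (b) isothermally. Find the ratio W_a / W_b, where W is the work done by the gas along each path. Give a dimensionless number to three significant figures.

W_a / W_b ≈ 1.39

Path (a) adiabatic: W = P₁V₁(1 − (V₁/V₂)^(γ−1))/(γ−1) → W_a/(P₁V₁) = -1.315.
Path (b) isothermal: W = P₁V₁ ln(V₂/V₁) → W_b/(P₁V₁) = -0.944.
W_a / W_b = -1.315 / -0.944 = 1.393.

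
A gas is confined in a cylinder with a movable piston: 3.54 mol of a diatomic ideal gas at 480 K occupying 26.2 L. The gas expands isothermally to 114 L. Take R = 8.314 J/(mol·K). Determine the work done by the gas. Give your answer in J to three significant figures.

W ≈ 20800 J

Isothermal: W = nRT ln(V₂/V₁).
W = (3.54)(8.314)(480) × ln(114/26.2)
  = 14127 × 1.47
W_by_gas = 20773 J.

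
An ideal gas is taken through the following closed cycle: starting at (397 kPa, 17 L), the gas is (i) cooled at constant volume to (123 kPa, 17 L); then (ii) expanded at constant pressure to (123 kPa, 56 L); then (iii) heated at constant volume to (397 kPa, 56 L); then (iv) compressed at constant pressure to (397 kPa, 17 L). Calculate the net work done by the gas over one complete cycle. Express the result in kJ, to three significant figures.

W_net ≈ -10.7 kJ

Constant-volume legs do no work.
W(ii) = (123)(56 − 17) = 4797 J; W(iv) = (397)(17 − 56) = -15483 J.
W_net = 4797 − 15483 = -10686 J (the counter-clockwise enclosed area).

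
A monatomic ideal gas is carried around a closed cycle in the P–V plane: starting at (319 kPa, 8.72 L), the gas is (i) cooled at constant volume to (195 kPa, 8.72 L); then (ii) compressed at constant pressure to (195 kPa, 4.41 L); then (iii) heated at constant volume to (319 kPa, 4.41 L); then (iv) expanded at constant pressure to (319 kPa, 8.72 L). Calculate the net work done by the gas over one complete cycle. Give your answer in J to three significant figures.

W_net ≈ 534 J

Constant-volume legs do no work.
W(ii) = (195)(4.41 − 8.72) = -840.5 J; W(iv) = (319)(8.72 − 4.41) = 1375 J.
W_net = -840.5 + 1375 = 534.4 J (the clockwise enclosed area).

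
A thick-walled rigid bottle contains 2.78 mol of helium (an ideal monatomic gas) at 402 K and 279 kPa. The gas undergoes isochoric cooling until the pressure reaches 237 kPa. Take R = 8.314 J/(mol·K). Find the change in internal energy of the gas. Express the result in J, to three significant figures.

ΔU ≈ -2100 J

Constant volume ⇒ W = 0, so Q = ΔU = nCᵥΔT with Cᵥ = 3R/2 = 12.47 J/(mol·K).
At constant V, T₂/T₁ = P₂/P₁ ⇒ ΔT = T₁(P₂/P₁ − 1) = 402·(237/279 − 1) = -60.52 K.
ΔU = (2.78)(12.47)(-60.52) = -2098 J.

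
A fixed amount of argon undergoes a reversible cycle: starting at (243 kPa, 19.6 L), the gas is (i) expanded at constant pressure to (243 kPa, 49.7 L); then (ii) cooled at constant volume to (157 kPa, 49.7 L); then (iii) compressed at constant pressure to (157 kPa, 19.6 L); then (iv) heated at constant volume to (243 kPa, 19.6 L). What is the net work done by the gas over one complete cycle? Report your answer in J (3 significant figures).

W_net ≈ 2590 J

Constant-volume legs do no work.
W(i) = (243)(49.7 − 19.6) = 7314 J; W(iii) = (157)(19.6 − 49.7) = -4726 J.
W_net = 7314 − 4726 = 2589 J (the clockwise enclosed area).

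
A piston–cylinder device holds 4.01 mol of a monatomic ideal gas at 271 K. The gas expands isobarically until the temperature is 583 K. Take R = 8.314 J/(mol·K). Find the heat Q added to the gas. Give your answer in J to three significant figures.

Q ≈ 26000 J

Isobaric: W = nRΔT = (4.01)(8.314)(312) = 10402 J.
ΔU = nCᵥΔT with Cᵥ = 3R/2: ΔU = (4.01)(12.47)(312) = 15603 J.
Q = ΔU + W = 15603 + 10402 = 26005 J.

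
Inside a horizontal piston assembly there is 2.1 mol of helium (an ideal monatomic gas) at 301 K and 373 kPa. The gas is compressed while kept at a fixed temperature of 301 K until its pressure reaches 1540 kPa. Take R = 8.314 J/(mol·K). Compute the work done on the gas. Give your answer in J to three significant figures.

W ≈ 7450 J

Isothermal process: W = nRT ln(V₂/V₁) = nRT ln(P₁/P₂).
W = (2.1)(8.314)(301) × ln(373/1540)
  = 5255 × ln(0.2422) = 5255 × -1.418
W_by_gas = -7452 J; work on gas = −W_by = 7452 J.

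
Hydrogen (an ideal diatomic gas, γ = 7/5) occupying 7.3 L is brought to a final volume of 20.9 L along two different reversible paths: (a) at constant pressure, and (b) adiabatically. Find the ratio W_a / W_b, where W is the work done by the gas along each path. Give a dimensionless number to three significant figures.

W_a / W_b ≈ 2.17

Path (a) isobaric: W = P₁(V₂ − V₁) → W_a/(P₁V₁) = 1.863.
Path (b) adiabatic: W = P₁V₁(1 − (V₁/V₂)^(γ−1))/(γ−1) → W_b/(P₁V₁) = 0.8586.
W_a / W_b = 1.863 / 0.8586 = 2.17.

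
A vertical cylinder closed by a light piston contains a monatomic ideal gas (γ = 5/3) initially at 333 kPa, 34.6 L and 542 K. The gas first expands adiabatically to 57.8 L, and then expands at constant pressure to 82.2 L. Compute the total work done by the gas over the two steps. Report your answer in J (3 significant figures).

W_total ≈ 8460 J

Step 1 (adiabatic): W = (P₁V₁ − P₂V₂)/(γ−1) = (11522 − 8184)/0.667 = 5007 J.
After step 1: P = 141.6 kPa, V = 57.8 L, T = 385 K.
Step 2 (isobaric): W = PΔV = (141.6 kPa)(82.2 − 57.8 L) = 3455 J.
W_total = 5007 + 3455 = 8462 J.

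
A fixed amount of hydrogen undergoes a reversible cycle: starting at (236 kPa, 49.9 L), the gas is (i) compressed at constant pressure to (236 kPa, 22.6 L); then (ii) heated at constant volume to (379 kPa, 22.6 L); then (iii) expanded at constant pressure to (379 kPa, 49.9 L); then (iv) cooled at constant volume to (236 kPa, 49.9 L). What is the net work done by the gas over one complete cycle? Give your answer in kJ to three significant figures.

W_net ≈ 3.90 kJ

Constant-volume legs do no work.
W(i) = (236)(22.6 − 49.9) = -6443 J; W(iii) = (379)(49.9 − 22.6) = 10347 J.
W_net = -6443 + 10347 = 3904 J (the clockwise enclosed area).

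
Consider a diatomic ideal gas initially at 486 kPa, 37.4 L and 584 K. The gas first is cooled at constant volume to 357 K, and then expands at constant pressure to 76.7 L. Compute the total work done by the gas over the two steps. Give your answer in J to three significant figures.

W_total ≈ 11700 J

Step 1 (isochoric): W = 0 (constant volume).
After step 1: P = 297.1 kPa (V unchanged).
Step 2 (isobaric): W = PΔV = (297.1 kPa)(76.7 − 37.4 L) = 11676 J.
W_total = 0 + 11676 = 11676 J.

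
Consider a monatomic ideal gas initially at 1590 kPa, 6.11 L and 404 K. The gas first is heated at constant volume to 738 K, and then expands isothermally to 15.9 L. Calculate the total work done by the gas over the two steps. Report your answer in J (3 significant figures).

Step 1 (isochoric): W = 0 (constant volume).
After step 1: P = 2905 kPa (V unchanged).
Step 2 (isothermal): W = P₁V₁ ln(V₂/V₁) = (17747) ln(15.9/6.11) = 16973 J.
W_total = 0 + 16973 = 16973 J.

W_total ≈ 17000 J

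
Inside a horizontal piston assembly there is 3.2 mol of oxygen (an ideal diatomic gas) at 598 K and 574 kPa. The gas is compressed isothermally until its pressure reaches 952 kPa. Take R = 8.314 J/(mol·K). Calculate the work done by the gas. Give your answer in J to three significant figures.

Isothermal process: W = nRT ln(V₂/V₁) = nRT ln(P₁/P₂).
W = (3.2)(8.314)(598) × ln(574/952)
  = 15910 × ln(0.6029) = 15910 × -0.5059
W_by_gas = -8049 J.

W ≈ -8050 J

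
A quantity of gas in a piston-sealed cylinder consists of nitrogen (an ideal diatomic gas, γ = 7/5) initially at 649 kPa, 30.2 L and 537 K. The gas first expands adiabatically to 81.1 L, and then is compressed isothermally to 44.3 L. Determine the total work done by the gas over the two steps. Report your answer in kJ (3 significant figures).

Step 1 (adiabatic): W = (P₁V₁ − P₂V₂)/(γ−1) = (19600 − 13202)/0.4 = 15994 J.
After step 1: P = 162.8 kPa, V = 81.1 L, T = 361.7 K.
Step 2 (isothermal): W = P₁V₁ ln(V₂/V₁) = (13202) ln(44.3/81.1) = -7983 J.
W_total = 15994 − 7983 = 8011 J.

W_total ≈ 8.01 kJ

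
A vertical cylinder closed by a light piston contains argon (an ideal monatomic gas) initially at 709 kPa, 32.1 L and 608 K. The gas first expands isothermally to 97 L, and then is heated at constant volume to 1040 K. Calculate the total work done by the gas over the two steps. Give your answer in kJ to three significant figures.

W_total ≈ 25.2 kJ

Step 1 (isothermal): W = P₁V₁ ln(V₂/V₁) = (22759) ln(97/32.1) = 25168 J.
Step 2 (isochoric): W = 0 (constant volume).
W_total = 25168 + 0 = 25168 J.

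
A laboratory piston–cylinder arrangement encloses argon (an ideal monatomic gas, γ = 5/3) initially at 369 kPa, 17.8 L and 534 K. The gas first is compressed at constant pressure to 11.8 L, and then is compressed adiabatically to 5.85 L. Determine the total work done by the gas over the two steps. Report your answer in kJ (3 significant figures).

Step 1 (isobaric): W = PΔV = (369 kPa)(11.8 − 17.8 L) = -2214 J.
After step 1: P = 369 kPa, V = 11.8 L, T = 354 K.
Step 2 (adiabatic): W = (P₁V₁ − P₂V₂)/(γ−1) = (4354 − 6951)/0.667 = -3895 J.
W_total = -2214 − 3895 = -6109 J.

W_total ≈ -6.11 kJ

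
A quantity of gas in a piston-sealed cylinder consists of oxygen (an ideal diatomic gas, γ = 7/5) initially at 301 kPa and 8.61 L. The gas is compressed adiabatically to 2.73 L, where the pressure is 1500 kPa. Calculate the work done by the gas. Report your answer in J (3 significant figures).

Adiabatic: W = (P₁V₁ − P₂V₂)/(γ − 1) with γ = 7/5.
P₁V₁ = 2592 J, P₂V₂ = 4095 J.
W = (2592 − 4095) / 0.4 = -3758 J.

W ≈ -3760 J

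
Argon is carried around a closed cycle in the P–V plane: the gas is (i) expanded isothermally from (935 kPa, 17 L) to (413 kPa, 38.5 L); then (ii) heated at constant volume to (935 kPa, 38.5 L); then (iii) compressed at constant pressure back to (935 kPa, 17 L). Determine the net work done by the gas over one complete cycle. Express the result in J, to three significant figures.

W_net ≈ -7110 J

Leg (i): W = PᵢVᵢ ln(V_f/Vᵢ) = (15895) ln(38.5/17) = 12993 J.
Leg (ii): W = 0.
Leg (iii): W = PΔV = (935)(17 − 38.5) = -20102 J.
W_net = 12993 − 20102 = -7109 J.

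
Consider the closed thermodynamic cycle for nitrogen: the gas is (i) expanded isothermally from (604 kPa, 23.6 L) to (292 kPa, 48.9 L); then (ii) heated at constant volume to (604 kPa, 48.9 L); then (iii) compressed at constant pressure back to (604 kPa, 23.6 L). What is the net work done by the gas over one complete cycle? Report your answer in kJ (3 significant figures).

W_net ≈ -4.90 kJ

Leg (i): W = PᵢVᵢ ln(V_f/Vᵢ) = (14254) ln(48.9/23.6) = 10385 J.
Leg (ii): W = 0.
Leg (iii): W = PΔV = (604)(23.6 − 48.9) = -15281 J.
W_net = 10385 − 15281 = -4896 J.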